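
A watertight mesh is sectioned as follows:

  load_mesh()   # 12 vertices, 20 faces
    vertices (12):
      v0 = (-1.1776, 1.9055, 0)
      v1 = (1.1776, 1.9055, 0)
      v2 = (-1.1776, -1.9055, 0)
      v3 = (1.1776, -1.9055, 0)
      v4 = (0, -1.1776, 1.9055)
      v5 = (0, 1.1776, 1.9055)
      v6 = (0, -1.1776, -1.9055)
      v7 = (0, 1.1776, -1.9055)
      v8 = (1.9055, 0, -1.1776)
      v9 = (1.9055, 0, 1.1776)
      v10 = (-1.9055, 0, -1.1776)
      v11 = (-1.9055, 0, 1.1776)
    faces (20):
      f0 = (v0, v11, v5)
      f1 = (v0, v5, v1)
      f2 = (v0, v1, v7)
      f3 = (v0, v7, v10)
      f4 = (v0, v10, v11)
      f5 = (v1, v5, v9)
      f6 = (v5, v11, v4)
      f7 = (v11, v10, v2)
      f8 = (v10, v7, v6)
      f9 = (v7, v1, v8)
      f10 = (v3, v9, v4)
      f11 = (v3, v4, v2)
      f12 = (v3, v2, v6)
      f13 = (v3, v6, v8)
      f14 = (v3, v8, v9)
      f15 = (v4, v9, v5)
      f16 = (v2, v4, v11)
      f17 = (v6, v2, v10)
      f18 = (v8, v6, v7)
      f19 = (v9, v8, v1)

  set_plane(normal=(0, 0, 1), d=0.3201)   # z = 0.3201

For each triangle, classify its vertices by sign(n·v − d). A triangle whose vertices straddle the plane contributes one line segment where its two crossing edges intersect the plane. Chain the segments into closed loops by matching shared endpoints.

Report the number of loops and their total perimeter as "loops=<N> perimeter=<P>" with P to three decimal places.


loops=1 perimeter=12.099

Straddling triangles (10 of 20):
  (v0,v11,v5) [-++] → (-1.37546, 1.38754, 0.3201)–(-0.979778, 1.78322, 0.3201)  len=0.5596
  (v0,v5,v1) [-+-] → (-0.979778, 1.78322, 0.3201)–(0.979778, 1.78322, 0.3201)  len=1.9596
  (v0,v10,v11) [--+] → (-1.9055, 0, 0.3201)–(-1.37546, 1.38754, 0.3201)  len=1.4853
  (v1,v5,v9) [-++] → (0.979778, 1.78322, 0.3201)–(1.37546, 1.38754, 0.3201)  len=0.5596
  (v11,v10,v2) [+--] → (-1.9055, 0, 0.3201)–(-1.37546, -1.38754, 0.3201)  len=1.4853
  (v3,v9,v4) [-++] → (1.37546, -1.38754, 0.3201)–(0.979778, -1.78322, 0.3201)  len=0.5596
  (v3,v4,v2) [-+-] → (0.979778, -1.78322, 0.3201)–(-0.979778, -1.78322, 0.3201)  len=1.9596
  (v3,v8,v9) [--+] → (1.9055, 0, 0.3201)–(1.37546, -1.38754, 0.3201)  len=1.4853
  (v2,v4,v11) [-++] → (-0.979778, -1.78322, 0.3201)–(-1.37546, -1.38754, 0.3201)  len=0.5596
  (v9,v8,v1) [+--] → (1.9055, 0, 0.3201)–(1.37546, 1.38754, 0.3201)  len=1.4853

Chained into 1 loop(s):
  loop 1: 10 segments, perimeter = 12.0988
Total perimeter = 12.099


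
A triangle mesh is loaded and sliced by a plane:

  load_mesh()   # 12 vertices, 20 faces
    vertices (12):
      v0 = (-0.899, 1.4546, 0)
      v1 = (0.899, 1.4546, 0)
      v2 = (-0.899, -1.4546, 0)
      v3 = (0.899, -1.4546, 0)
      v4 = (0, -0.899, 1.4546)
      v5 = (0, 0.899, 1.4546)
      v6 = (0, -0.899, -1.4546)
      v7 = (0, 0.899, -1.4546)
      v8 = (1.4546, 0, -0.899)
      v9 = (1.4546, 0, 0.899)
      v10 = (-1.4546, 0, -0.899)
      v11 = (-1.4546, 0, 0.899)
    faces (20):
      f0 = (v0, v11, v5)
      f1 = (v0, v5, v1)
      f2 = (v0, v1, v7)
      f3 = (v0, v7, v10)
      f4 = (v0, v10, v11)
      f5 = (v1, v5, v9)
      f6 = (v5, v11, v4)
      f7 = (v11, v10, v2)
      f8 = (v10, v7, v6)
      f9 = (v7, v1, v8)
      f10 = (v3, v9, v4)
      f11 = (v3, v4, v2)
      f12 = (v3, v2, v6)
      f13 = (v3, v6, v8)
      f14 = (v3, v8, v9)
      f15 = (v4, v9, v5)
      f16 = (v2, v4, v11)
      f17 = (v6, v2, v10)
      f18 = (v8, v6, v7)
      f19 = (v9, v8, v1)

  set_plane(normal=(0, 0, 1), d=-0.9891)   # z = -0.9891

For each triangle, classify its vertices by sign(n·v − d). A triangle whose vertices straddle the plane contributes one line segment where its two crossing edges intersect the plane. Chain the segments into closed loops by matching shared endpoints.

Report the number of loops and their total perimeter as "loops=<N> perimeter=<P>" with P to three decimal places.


loops=1 perimeter=7.001

Straddling triangles (8 of 20):
  (v0,v1,v7) [++-] → (0.287697, 1.0768, -0.9891)–(-0.287697, 1.0768, -0.9891)  len=0.5754
  (v0,v7,v10) [+-+] → (-0.287697, 1.0768, -0.9891)–(-1.21871, 0.145788, -0.9891)  len=1.3167
  (v10,v7,v6) [+--] → (-1.21871, 0.145788, -0.9891)–(-1.21871, -0.145788, -0.9891)  len=0.2916
  (v7,v1,v8) [-++] → (0.287697, 1.0768, -0.9891)–(1.21871, 0.145788, -0.9891)  len=1.3167
  (v3,v2,v6) [++-] → (-0.287697, -1.0768, -0.9891)–(0.287697, -1.0768, -0.9891)  len=0.5754
  (v3,v6,v8) [+-+] → (0.287697, -1.0768, -0.9891)–(1.21871, -0.145788, -0.9891)  len=1.3167
  (v6,v2,v10) [-++] → (-0.287697, -1.0768, -0.9891)–(-1.21871, -0.145788, -0.9891)  len=1.3167
  (v8,v6,v7) [+--] → (1.21871, -0.145788, -0.9891)–(1.21871, 0.145788, -0.9891)  len=0.2916

Chained into 1 loop(s):
  loop 1: 8 segments, perimeter = 7.0006
Total perimeter = 7.001


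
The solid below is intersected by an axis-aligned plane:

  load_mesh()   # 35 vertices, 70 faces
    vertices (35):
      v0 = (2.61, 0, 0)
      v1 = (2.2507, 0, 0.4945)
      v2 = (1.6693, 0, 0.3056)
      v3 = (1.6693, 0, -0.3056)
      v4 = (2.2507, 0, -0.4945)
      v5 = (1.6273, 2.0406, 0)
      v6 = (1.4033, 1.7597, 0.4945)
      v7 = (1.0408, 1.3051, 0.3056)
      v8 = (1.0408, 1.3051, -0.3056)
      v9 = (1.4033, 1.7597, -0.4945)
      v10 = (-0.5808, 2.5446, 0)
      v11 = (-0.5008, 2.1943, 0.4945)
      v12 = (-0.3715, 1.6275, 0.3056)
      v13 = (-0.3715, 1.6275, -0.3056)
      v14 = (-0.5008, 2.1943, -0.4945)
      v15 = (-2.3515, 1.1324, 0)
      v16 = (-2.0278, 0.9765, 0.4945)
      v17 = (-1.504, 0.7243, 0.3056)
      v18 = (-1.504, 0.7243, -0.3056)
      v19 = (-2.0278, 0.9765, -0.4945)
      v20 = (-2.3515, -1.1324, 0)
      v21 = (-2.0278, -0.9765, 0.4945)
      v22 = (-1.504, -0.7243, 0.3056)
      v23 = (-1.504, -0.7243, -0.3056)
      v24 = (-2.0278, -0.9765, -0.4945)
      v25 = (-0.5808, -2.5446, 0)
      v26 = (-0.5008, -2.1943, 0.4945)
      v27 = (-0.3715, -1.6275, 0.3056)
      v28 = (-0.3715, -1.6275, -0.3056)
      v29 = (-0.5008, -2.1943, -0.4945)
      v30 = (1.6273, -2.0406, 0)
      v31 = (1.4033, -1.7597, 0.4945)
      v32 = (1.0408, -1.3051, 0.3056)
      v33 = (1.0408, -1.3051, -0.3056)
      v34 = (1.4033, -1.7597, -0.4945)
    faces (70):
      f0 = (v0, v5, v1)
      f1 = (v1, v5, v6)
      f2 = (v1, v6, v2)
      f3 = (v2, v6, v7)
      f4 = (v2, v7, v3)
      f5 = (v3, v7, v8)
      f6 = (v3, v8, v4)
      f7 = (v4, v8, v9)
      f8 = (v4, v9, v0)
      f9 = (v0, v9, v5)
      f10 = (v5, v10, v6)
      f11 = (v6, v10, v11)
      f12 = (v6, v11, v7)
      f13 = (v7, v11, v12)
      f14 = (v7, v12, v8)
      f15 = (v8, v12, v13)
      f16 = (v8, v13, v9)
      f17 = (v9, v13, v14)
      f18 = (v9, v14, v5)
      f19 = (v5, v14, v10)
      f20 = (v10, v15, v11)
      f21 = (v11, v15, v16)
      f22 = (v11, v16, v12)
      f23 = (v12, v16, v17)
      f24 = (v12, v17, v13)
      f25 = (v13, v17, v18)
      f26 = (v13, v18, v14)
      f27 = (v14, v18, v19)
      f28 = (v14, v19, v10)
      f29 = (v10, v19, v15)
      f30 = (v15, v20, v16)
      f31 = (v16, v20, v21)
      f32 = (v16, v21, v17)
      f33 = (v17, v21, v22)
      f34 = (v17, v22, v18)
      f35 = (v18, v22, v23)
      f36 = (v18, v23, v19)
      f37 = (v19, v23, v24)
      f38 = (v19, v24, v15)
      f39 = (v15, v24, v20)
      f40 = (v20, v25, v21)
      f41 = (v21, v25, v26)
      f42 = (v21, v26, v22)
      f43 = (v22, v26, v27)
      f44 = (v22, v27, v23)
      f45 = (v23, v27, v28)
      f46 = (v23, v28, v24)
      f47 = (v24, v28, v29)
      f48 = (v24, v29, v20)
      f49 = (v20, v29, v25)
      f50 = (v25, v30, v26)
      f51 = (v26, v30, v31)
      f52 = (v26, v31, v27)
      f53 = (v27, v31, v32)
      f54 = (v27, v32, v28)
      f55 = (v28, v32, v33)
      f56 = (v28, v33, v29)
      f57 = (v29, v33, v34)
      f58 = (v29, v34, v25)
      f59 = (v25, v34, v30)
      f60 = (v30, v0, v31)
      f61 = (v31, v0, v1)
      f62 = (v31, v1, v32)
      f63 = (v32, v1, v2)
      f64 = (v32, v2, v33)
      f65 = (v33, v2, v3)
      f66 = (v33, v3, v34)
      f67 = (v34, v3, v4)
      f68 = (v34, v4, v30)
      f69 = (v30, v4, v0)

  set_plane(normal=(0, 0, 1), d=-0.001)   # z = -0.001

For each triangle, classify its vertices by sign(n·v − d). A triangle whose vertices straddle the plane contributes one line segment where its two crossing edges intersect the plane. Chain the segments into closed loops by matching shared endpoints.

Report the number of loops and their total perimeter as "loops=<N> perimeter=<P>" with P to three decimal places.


loops=2 perimeter=25.990

Straddling triangles (28 of 70):
  (v2,v7,v3) [++-] → (1.35608, 0.650415, -0.001)–(1.6693, 0, -0.001)  len=0.7219
  (v3,v7,v8) [-+-] → (1.35608, 0.650415, -0.001)–(1.0408, 1.3051, -0.001)  len=0.7266
  (v4,v9,v0) [--+] → (2.60756, 0.00355854, -0.001)–(2.60927, 0, -0.001)  len=0.0039
  (v0,v9,v5) [+-+] → (2.60756, 0.00355854, -0.001)–(1.62685, 2.04003, -0.001)  len=2.2603
  (v7,v12,v8) [++-] → (0.336961, 1.46577, -0.001)–(1.0408, 1.3051, -0.001)  len=0.7219
  (v8,v12,v13) [-+-] → (0.336961, 1.46577, -0.001)–(-0.3715, 1.6275, -0.001)  len=0.7267
  (v9,v14,v5) [--+] → (1.623, 2.04091, -0.001)–(1.62685, 2.04003, -0.001)  len=0.0039
  (v5,v14,v10) [+-+] → (1.623, 2.04091, -0.001)–(-0.580638, 2.54389, -0.001)  len=2.2603
  (v12,v17,v13) [++-] → (-0.935897, 1.17738, -0.001)–(-0.3715, 1.6275, -0.001)  len=0.7219
  (v13,v17,v18) [-+-] → (-0.935897, 1.17738, -0.001)–(-1.504, 0.7243, -0.001)  len=0.7267
  (v14,v19,v10) [--+] → (-0.583726, 2.54143, -0.001)–(-0.580638, 2.54389, -0.001)  len=0.0039
  (v10,v19,v15) [+-+] → (-0.583726, 2.54143, -0.001)–(-2.35085, 1.13208, -0.001)  len=2.2603
  (v17,v22,v18) [++-] → (-1.504, 0.00237009, -0.001)–(-1.504, 0.7243, -0.001)  len=0.7219
  (v18,v22,v23) [-+-] → (-1.504, 0.00237009, -0.001)–(-1.504, -0.7243, -0.001)  len=0.7267
  (v19,v24,v15) [--+] → (-2.35085, 1.12814, -0.001)–(-2.35085, 1.13208, -0.001)  len=0.0039
  (v15,v24,v20) [+-+] → (-2.35085, 1.12814, -0.001)–(-2.35085, -1.13208, -0.001)  len=2.2602
  (v22,v27,v23) [++-] → (-0.939603, -1.17442, -0.001)–(-1.504, -0.7243, -0.001)  len=0.7219
  (v23,v27,v28) [-+-] → (-0.939603, -1.17442, -0.001)–(-0.3715, -1.6275, -0.001)  len=0.7267
  (v24,v29,v20) [--+] → (-2.34776, -1.13455, -0.001)–(-2.35085, -1.13208, -0.001)  len=0.0039
  (v20,v29,v25) [+-+] → (-2.34776, -1.13455, -0.001)–(-0.580638, -2.54389, -0.001)  len=2.2603
  (v27,v32,v28) [++-] → (0.332339, -1.46683, -0.001)–(-0.3715, -1.6275, -0.001)  len=0.7219
  (v28,v32,v33) [-+-] → (0.332339, -1.46683, -0.001)–(1.0408, -1.3051, -0.001)  len=0.7267
  (v29,v34,v25) [--+] → (-0.576788, -2.54301, -0.001)–(-0.580638, -2.54389, -0.001)  len=0.0039
  (v25,v34,v30) [+-+] → (-0.576788, -2.54301, -0.001)–(1.62685, -2.04003, -0.001)  len=2.2603
  (v32,v2,v33) [++-] → (1.35402, -0.654685, -0.001)–(1.0408, -1.3051, -0.001)  len=0.7219
  (v33,v2,v3) [-+-] → (1.35402, -0.654685, -0.001)–(1.6693, 0, -0.001)  len=0.7266
  (v34,v4,v30) [--+] → (1.62856, -2.03647, -0.001)–(1.62685, -2.04003, -0.001)  len=0.0039
  (v30,v4,v0) [+-+] → (1.62856, -2.03647, -0.001)–(2.60927, 0, -0.001)  len=2.2603

Chained into 2 loop(s):
  loop 1: 14 segments, perimeter = 10.1401
  loop 2: 14 segments, perimeter = 15.8497
Total perimeter = 25.990


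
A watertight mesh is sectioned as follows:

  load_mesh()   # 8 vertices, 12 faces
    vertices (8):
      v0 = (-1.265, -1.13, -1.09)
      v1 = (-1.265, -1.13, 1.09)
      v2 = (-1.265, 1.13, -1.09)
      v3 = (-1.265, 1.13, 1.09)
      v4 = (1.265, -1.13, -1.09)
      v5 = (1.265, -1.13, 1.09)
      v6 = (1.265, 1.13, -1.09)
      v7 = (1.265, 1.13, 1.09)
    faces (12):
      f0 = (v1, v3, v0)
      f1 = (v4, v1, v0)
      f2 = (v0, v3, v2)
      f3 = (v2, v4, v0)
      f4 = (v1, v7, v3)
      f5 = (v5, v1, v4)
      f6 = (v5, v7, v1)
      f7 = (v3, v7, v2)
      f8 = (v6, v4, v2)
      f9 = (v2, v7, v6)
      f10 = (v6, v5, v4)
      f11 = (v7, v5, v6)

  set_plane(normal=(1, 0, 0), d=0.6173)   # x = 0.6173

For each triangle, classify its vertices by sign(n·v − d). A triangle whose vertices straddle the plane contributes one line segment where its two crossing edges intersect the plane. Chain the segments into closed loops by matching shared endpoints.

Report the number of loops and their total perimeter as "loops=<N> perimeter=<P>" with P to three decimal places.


loops=1 perimeter=8.880

Straddling triangles (8 of 12):
  (v4,v1,v0) [+--] → (0.6173, -1.13, -0.531903)–(0.6173, -1.13, -1.09)  len=0.5581
  (v2,v4,v0) [-+-] → (0.6173, -0.551422, -1.09)–(0.6173, -1.13, -1.09)  len=0.5786
  (v1,v7,v3) [-+-] → (0.6173, 0.551422, 1.09)–(0.6173, 1.13, 1.09)  len=0.5786
  (v5,v1,v4) [+-+] → (0.6173, -1.13, 1.09)–(0.6173, -1.13, -0.531903)  len=1.6219
  (v5,v7,v1) [++-] → (0.6173, 0.551422, 1.09)–(0.6173, -1.13, 1.09)  len=1.6814
  (v3,v7,v2) [-+-] → (0.6173, 1.13, 1.09)–(0.6173, 1.13, 0.531903)  len=0.5581
  (v6,v4,v2) [++-] → (0.6173, -0.551422, -1.09)–(0.6173, 1.13, -1.09)  len=1.6814
  (v2,v7,v6) [-++] → (0.6173, 1.13, 0.531903)–(0.6173, 1.13, -1.09)  len=1.6219

Chained into 1 loop(s):
  loop 1: 8 segments, perimeter = 8.8800
Total perimeter = 8.880


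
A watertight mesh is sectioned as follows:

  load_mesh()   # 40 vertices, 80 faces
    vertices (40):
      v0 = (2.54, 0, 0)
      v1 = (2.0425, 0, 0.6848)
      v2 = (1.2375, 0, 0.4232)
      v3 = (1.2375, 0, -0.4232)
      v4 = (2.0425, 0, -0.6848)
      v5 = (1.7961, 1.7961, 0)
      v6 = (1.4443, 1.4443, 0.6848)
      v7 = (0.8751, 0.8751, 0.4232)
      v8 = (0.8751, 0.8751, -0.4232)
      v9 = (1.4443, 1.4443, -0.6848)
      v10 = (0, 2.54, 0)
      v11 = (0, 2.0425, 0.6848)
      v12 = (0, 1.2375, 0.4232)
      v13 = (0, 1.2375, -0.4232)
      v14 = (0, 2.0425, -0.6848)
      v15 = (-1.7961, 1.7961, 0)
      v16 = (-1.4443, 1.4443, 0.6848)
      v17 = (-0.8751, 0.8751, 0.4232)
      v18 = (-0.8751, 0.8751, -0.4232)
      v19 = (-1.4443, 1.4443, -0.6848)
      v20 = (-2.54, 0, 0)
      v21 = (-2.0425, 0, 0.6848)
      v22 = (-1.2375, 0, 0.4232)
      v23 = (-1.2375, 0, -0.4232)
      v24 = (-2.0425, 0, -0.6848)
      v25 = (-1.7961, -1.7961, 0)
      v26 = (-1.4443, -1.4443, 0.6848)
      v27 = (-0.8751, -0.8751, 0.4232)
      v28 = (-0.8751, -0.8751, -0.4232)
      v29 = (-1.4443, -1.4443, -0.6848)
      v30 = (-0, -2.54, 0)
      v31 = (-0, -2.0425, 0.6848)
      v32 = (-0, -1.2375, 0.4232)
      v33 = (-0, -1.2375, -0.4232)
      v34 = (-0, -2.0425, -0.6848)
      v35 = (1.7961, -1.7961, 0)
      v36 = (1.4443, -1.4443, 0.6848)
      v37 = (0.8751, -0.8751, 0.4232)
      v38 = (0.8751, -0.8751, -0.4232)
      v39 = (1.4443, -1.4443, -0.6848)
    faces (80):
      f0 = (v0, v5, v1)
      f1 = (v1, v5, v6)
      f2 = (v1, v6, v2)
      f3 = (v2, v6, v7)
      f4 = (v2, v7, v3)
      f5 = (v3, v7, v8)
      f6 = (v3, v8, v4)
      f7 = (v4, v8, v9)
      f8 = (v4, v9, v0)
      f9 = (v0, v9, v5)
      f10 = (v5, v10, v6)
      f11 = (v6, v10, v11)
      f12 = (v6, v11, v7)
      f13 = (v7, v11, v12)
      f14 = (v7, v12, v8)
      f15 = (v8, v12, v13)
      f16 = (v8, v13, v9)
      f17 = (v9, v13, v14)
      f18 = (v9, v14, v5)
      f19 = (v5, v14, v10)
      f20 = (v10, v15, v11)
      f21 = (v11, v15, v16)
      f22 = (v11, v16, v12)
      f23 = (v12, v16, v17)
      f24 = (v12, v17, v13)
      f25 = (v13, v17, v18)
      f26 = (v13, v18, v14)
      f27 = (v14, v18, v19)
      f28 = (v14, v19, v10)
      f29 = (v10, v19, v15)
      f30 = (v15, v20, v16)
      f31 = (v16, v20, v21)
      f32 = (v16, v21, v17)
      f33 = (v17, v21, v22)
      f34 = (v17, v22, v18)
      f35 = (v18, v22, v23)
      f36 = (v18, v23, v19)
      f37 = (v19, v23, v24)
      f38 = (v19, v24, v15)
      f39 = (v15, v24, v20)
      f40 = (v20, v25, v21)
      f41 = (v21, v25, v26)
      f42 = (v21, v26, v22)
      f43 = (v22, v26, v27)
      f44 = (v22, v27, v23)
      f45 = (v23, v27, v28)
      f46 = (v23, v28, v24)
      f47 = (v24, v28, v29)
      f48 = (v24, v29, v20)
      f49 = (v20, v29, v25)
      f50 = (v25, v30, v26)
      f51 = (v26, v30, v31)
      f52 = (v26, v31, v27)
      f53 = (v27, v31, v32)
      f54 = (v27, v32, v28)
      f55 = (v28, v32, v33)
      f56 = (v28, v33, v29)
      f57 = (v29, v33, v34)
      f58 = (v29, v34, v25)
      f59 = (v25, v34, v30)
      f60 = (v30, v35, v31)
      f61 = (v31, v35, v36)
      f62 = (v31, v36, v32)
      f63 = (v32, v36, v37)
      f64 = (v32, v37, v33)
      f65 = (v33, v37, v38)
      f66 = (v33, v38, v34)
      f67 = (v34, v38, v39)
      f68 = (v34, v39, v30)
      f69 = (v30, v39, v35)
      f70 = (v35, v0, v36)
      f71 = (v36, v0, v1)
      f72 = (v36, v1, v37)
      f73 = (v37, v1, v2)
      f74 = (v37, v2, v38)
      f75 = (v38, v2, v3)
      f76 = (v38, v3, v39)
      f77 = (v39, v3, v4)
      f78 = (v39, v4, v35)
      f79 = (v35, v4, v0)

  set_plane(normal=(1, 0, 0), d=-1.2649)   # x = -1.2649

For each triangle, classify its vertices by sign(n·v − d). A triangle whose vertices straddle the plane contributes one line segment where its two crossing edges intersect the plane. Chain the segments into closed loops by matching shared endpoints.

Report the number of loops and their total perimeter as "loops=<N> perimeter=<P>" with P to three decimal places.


Straddling triangles (22 of 80):
  (v10,v15,v11) [+-+] → (-1.2649, 2.01611, 0)–(-1.2649, 1.86897, 0.202531)  len=0.2503
  (v11,v15,v16) [+--] → (-1.2649, 1.86897, 0.202531)–(-1.2649, 1.5186, 0.6848)  len=0.5961
  (v11,v16,v12) [+-+] → (-1.2649, 1.5186, 0.6848)–(-1.2649, 1.41861, 0.652306)  len=0.1051
  (v12,v16,v17) [+-+] → (-1.2649, 1.41861, 0.652306)–(-1.2649, 1.2649, 0.602349)  len=0.1616
  (v14,v18,v19) [++-] → (-1.2649, 1.2649, -0.602349)–(-1.2649, 1.5186, -0.6848)  len=0.2668
  (v14,v19,v10) [+-+] → (-1.2649, 1.5186, -0.6848)–(-1.2649, 1.5804, -0.599739)  len=0.1051
  (v10,v19,v15) [+--] → (-1.2649, 1.5804, -0.599739)–(-1.2649, 2.01611, 0)  len=0.7413
  (v16,v21,v17) [--+] → (-1.2649, 0.5829, 0.510549)–(-1.2649, 1.2649, 0.602349)  len=0.6882
  (v17,v21,v22) [+-+] → (-1.2649, 0.5829, 0.510549)–(-1.2649, 0, 0.432104)  len=0.5882
  (v18,v23,v19) [++-] → (-1.2649, 0.191363, -0.457861)–(-1.2649, 1.2649, -0.602349)  len=1.0832
  (v19,v23,v24) [-+-] → (-1.2649, 0.191363, -0.457861)–(-1.2649, 0, -0.432104)  len=0.1931
  (v21,v26,v22) [--+] → (-1.2649, -0.191363, 0.457861)–(-1.2649, 0, 0.432104)  len=0.1931
  (v22,v26,v27) [+-+] → (-1.2649, -0.191363, 0.457861)–(-1.2649, -1.2649, 0.602349)  len=1.0832
  (v23,v28,v24) [++-] → (-1.2649, -0.5829, -0.510549)–(-1.2649, 0, -0.432104)  len=0.5882
  (v24,v28,v29) [-+-] → (-1.2649, -0.5829, -0.510549)–(-1.2649, -1.2649, -0.602349)  len=0.6882
  (v25,v30,v26) [-+-] → (-1.2649, -2.01611, 0)–(-1.2649, -1.5804, 0.599739)  len=0.7413
  (v26,v30,v31) [-++] → (-1.2649, -1.5804, 0.599739)–(-1.2649, -1.5186, 0.6848)  len=0.1051
  (v26,v31,v27) [-++] → (-1.2649, -1.5186, 0.6848)–(-1.2649, -1.2649, 0.602349)  len=0.2668
  (v28,v33,v29) [++-] → (-1.2649, -1.41861, -0.652306)–(-1.2649, -1.2649, -0.602349)  len=0.1616
  (v29,v33,v34) [-++] → (-1.2649, -1.41861, -0.652306)–(-1.2649, -1.5186, -0.6848)  len=0.1051
  (v29,v34,v25) [-+-] → (-1.2649, -1.5186, -0.6848)–(-1.2649, -1.86897, -0.202531)  len=0.5961
  (v25,v34,v30) [-++] → (-1.2649, -1.86897, -0.202531)–(-1.2649, -2.01611, 0)  len=0.2503

Chained into 1 loop(s):
  loop 1: 22 segments, perimeter = 9.5580
Total perimeter = 9.558

loops=1 perimeter=9.558


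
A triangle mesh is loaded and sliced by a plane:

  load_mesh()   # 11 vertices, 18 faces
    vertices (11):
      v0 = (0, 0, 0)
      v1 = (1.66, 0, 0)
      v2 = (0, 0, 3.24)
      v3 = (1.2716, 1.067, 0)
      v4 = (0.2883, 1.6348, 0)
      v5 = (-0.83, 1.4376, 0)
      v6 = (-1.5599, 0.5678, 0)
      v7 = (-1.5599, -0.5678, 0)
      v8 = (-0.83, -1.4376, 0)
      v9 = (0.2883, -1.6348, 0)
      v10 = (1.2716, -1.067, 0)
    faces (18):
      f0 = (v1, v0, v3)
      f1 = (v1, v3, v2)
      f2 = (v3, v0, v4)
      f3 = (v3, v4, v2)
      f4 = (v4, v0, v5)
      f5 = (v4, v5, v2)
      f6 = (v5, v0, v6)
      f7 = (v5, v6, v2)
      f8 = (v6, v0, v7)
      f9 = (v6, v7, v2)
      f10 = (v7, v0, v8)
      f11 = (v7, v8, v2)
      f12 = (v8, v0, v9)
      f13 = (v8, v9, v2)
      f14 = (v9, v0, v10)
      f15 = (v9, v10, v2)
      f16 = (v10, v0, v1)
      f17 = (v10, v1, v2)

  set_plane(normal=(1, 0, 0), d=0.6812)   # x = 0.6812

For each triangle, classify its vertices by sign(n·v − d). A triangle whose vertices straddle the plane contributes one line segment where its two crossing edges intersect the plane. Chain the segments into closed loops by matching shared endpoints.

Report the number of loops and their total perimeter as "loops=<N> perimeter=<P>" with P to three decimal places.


loops=1 perimeter=7.661

Straddling triangles (8 of 18):
  (v1,v0,v3) [+-+] → (0.6812, 0, 0)–(0.6812, 0.571595, 0)  len=0.5716
  (v1,v3,v2) [++-] → (0.6812, 0.571595, 1.50432)–(0.6812, 0, 1.91043)  len=0.7012
  (v3,v0,v4) [+--] → (0.6812, 0.571595, 0)–(0.6812, 1.40792, 0)  len=0.8363
  (v3,v4,v2) [+--] → (0.6812, 1.40792, 0)–(0.6812, 0.571595, 1.50432)  len=1.7212
  (v9,v0,v10) [--+] → (0.6812, -0.571595, 0)–(0.6812, -1.40792, 0)  len=0.8363
  (v9,v10,v2) [-+-] → (0.6812, -1.40792, 0)–(0.6812, -0.571595, 1.50432)  len=1.7212
  (v10,v0,v1) [+-+] → (0.6812, -0.571595, 0)–(0.6812, 0, 0)  len=0.5716
  (v10,v1,v2) [++-] → (0.6812, 0, 1.91043)–(0.6812, -0.571595, 1.50432)  len=0.7012

Chained into 1 loop(s):
  loop 1: 8 segments, perimeter = 7.6605
Total perimeter = 7.661


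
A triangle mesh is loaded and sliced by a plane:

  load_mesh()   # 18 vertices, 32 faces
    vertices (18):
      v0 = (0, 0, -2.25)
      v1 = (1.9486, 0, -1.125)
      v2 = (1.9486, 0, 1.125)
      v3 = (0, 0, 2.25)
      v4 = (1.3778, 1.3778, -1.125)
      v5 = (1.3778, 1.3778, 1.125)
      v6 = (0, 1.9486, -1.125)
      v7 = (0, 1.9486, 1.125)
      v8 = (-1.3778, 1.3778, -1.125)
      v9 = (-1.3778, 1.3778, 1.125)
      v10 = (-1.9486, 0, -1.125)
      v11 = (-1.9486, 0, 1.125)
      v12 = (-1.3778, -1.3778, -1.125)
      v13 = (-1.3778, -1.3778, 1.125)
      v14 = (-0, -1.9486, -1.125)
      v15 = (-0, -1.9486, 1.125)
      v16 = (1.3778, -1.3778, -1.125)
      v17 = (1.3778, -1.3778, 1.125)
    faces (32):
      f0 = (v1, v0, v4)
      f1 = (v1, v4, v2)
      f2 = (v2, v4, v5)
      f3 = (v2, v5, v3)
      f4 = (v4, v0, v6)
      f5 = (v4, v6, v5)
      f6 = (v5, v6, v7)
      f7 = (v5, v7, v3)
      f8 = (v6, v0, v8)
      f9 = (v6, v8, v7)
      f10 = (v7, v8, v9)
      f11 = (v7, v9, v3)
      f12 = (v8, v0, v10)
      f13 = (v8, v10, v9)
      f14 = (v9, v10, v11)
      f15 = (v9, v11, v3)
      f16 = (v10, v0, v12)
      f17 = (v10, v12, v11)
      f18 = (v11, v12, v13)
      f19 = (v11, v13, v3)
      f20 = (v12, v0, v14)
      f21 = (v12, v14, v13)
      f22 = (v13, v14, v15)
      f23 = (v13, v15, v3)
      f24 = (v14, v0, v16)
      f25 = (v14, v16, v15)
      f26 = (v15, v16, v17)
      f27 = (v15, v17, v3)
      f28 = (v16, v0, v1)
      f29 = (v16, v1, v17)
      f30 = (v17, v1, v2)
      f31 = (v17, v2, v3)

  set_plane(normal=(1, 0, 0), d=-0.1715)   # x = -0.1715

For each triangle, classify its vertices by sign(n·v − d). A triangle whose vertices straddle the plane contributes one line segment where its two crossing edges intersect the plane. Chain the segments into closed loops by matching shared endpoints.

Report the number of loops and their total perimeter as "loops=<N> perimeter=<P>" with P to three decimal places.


loops=1 perimeter=13.085

Straddling triangles (12 of 32):
  (v6,v0,v8) [++-] → (-0.1715, 0.1715, -2.10997)–(-0.1715, 1.87755, -1.125)  len=1.9700
  (v6,v8,v7) [+-+] → (-0.1715, 1.87755, -1.125)–(-0.1715, 1.87755, 0.844934)  len=1.9699
  (v7,v8,v9) [+--] → (-0.1715, 1.87755, 0.844934)–(-0.1715, 1.87755, 1.125)  len=0.2801
  (v7,v9,v3) [+-+] → (-0.1715, 1.87755, 1.125)–(-0.1715, 0.1715, 2.10997)  len=1.9700
  (v8,v0,v10) [-+-] → (-0.1715, 0.1715, -2.10997)–(-0.1715, 0, -2.15099)  len=0.1763
  (v9,v11,v3) [--+] → (-0.1715, 0, 2.15099)–(-0.1715, 0.1715, 2.10997)  len=0.1763
  (v10,v0,v12) [-+-] → (-0.1715, 0, -2.15099)–(-0.1715, -0.1715, -2.10997)  len=0.1763
  (v11,v13,v3) [--+] → (-0.1715, -0.1715, 2.10997)–(-0.1715, 0, 2.15099)  len=0.1763
  (v12,v0,v14) [-++] → (-0.1715, -0.1715, -2.10997)–(-0.1715, -1.87755, -1.125)  len=1.9700
  (v12,v14,v13) [-+-] → (-0.1715, -1.87755, -1.125)–(-0.1715, -1.87755, -0.844934)  len=0.2801
  (v13,v14,v15) [-++] → (-0.1715, -1.87755, -0.844934)–(-0.1715, -1.87755, 1.125)  len=1.9699
  (v13,v15,v3) [-++] → (-0.1715, -1.87755, 1.125)–(-0.1715, -0.1715, 2.10997)  len=1.9700

Chained into 1 loop(s):
  loop 1: 12 segments, perimeter = 13.0852
Total perimeter = 13.085


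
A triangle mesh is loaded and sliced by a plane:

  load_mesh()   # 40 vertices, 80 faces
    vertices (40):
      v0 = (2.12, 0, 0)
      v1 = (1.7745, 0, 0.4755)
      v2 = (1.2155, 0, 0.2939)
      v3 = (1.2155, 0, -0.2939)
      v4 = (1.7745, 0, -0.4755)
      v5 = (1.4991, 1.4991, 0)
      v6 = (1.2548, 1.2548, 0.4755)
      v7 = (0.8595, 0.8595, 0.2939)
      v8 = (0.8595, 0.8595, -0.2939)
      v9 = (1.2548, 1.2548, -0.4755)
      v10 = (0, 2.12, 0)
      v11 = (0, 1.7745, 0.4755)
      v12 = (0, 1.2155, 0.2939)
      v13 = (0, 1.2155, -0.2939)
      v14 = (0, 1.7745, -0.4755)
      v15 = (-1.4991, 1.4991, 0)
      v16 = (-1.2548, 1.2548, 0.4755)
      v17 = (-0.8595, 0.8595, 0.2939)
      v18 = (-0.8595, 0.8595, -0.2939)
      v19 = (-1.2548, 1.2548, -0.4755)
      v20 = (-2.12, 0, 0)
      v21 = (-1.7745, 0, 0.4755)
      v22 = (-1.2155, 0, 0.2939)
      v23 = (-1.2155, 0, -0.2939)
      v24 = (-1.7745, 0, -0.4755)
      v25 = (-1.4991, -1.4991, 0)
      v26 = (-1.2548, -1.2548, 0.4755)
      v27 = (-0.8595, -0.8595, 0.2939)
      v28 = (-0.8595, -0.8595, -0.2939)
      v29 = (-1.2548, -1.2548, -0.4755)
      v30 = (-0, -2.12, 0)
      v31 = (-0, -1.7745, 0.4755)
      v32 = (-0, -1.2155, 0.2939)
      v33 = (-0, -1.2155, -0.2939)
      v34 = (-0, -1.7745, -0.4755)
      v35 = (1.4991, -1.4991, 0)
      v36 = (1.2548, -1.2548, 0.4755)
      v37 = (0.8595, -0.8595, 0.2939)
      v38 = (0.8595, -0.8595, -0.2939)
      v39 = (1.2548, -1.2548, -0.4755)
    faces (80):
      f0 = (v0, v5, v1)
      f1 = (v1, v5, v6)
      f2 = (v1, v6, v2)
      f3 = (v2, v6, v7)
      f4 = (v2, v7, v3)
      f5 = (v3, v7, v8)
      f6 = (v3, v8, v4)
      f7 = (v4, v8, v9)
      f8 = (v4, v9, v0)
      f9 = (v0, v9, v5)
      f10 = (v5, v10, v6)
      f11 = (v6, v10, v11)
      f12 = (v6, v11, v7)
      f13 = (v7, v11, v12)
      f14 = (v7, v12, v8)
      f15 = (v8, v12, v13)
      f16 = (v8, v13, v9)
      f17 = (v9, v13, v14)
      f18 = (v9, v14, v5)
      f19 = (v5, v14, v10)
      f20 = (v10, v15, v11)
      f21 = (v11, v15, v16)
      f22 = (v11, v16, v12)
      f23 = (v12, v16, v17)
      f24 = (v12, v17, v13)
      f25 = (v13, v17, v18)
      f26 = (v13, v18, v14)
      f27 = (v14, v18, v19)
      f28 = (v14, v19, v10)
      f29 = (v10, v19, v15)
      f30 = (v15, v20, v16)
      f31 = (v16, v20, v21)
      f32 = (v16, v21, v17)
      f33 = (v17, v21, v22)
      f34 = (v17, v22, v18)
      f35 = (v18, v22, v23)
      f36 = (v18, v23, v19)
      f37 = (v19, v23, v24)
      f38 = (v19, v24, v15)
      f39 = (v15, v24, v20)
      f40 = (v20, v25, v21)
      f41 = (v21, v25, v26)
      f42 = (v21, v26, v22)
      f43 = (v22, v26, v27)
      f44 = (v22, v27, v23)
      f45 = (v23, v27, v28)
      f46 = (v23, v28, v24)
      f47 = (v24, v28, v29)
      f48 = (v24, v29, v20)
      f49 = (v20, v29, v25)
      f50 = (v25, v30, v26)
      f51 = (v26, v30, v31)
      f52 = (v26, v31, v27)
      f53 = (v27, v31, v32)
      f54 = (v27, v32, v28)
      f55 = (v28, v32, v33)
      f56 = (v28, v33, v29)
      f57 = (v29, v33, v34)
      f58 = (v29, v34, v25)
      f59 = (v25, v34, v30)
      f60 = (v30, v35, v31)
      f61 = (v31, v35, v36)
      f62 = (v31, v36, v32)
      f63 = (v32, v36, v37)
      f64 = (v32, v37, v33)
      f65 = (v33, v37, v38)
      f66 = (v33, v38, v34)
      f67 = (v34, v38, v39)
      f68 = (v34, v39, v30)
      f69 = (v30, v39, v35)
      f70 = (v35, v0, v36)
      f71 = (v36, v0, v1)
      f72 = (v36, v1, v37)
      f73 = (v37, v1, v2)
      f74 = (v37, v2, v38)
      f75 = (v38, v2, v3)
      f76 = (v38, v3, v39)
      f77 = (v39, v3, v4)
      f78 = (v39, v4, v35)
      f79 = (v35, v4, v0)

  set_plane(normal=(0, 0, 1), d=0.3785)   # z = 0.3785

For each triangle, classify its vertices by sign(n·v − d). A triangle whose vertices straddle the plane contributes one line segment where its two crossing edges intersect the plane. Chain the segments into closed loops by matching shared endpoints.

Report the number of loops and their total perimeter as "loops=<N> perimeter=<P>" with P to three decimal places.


Straddling triangles (32 of 80):
  (v0,v5,v1) [--+] → (1.71832, 0.30581, 0.3785)–(1.84498, 0, 0.3785)  len=0.3310
  (v1,v5,v6) [+-+] → (1.71832, 0.30581, 0.3785)–(1.30464, 1.30464, 0.3785)  len=1.0811
  (v1,v6,v2) [++-] → (1.23381, 0.58456, 0.3785)–(1.47592, 0, 0.3785)  len=0.6327
  (v2,v6,v7) [-+-] → (1.23381, 0.58456, 0.3785)–(1.04365, 1.04365, 0.3785)  len=0.4969
  (v5,v10,v6) [--+] → (0.998826, 1.4313, 0.3785)–(1.30464, 1.30464, 0.3785)  len=0.3310
  (v6,v10,v11) [+-+] → (0.998826, 1.4313, 0.3785)–(0, 1.84498, 0.3785)  len=1.0811
  (v6,v11,v7) [++-] → (0.459094, 1.28576, 0.3785)–(1.04365, 1.04365, 0.3785)  len=0.6327
  (v7,v11,v12) [-+-] → (0.459094, 1.28576, 0.3785)–(0, 1.47592, 0.3785)  len=0.4969
  (v10,v15,v11) [--+] → (-0.30581, 1.71832, 0.3785)–(0, 1.84498, 0.3785)  len=0.3310
  (v11,v15,v16) [+-+] → (-0.30581, 1.71832, 0.3785)–(-1.30464, 1.30464, 0.3785)  len=1.0811
  (v11,v16,v12) [++-] → (-0.58456, 1.23381, 0.3785)–(0, 1.47592, 0.3785)  len=0.6327
  (v12,v16,v17) [-+-] → (-0.58456, 1.23381, 0.3785)–(-1.04365, 1.04365, 0.3785)  len=0.4969
  (v15,v20,v16) [--+] → (-1.4313, 0.998826, 0.3785)–(-1.30464, 1.30464, 0.3785)  len=0.3310
  (v16,v20,v21) [+-+] → (-1.4313, 0.998826, 0.3785)–(-1.84498, 0, 0.3785)  len=1.0811
  (v16,v21,v17) [++-] → (-1.28576, 0.459094, 0.3785)–(-1.04365, 1.04365, 0.3785)  len=0.6327
  (v17,v21,v22) [-+-] → (-1.28576, 0.459094, 0.3785)–(-1.47592, 0, 0.3785)  len=0.4969
  (v20,v25,v21) [--+] → (-1.71832, -0.30581, 0.3785)–(-1.84498, 0, 0.3785)  len=0.3310
  (v21,v25,v26) [+-+] → (-1.71832, -0.30581, 0.3785)–(-1.30464, -1.30464, 0.3785)  len=1.0811
  (v21,v26,v22) [++-] → (-1.23381, -0.58456, 0.3785)–(-1.47592, 0, 0.3785)  len=0.6327
  (v22,v26,v27) [-+-] → (-1.23381, -0.58456, 0.3785)–(-1.04365, -1.04365, 0.3785)  len=0.4969
  (v25,v30,v26) [--+] → (-0.998826, -1.4313, 0.3785)–(-1.30464, -1.30464, 0.3785)  len=0.3310
  (v26,v30,v31) [+-+] → (-0.998826, -1.4313, 0.3785)–(0, -1.84498, 0.3785)  len=1.0811
  (v26,v31,v27) [++-] → (-0.459094, -1.28576, 0.3785)–(-1.04365, -1.04365, 0.3785)  len=0.6327
  (v27,v31,v32) [-+-] → (-0.459094, -1.28576, 0.3785)–(0, -1.47592, 0.3785)  len=0.4969
  (v30,v35,v31) [--+] → (0.30581, -1.71832, 0.3785)–(0, -1.84498, 0.3785)  len=0.3310
  (v31,v35,v36) [+-+] → (0.30581, -1.71832, 0.3785)–(1.30464, -1.30464, 0.3785)  len=1.0811
  (v31,v36,v32) [++-] → (0.58456, -1.23381, 0.3785)–(0, -1.47592, 0.3785)  len=0.6327
  (v32,v36,v37) [-+-] → (0.58456, -1.23381, 0.3785)–(1.04365, -1.04365, 0.3785)  len=0.4969
  (v35,v0,v36) [--+] → (1.4313, -0.998826, 0.3785)–(1.30464, -1.30464, 0.3785)  len=0.3310
  (v36,v0,v1) [+-+] → (1.4313, -0.998826, 0.3785)–(1.84498, 0, 0.3785)  len=1.0811
  (v36,v1,v37) [++-] → (1.28576, -0.459094, 0.3785)–(1.04365, -1.04365, 0.3785)  len=0.6327
  (v37,v1,v2) [-+-] → (1.28576, -0.459094, 0.3785)–(1.47592, 0, 0.3785)  len=0.4969

Chained into 2 loop(s):
  loop 1: 16 segments, perimeter = 11.2969
  loop 2: 16 segments, perimeter = 9.0370
Total perimeter = 20.334

loops=2 perimeter=20.334


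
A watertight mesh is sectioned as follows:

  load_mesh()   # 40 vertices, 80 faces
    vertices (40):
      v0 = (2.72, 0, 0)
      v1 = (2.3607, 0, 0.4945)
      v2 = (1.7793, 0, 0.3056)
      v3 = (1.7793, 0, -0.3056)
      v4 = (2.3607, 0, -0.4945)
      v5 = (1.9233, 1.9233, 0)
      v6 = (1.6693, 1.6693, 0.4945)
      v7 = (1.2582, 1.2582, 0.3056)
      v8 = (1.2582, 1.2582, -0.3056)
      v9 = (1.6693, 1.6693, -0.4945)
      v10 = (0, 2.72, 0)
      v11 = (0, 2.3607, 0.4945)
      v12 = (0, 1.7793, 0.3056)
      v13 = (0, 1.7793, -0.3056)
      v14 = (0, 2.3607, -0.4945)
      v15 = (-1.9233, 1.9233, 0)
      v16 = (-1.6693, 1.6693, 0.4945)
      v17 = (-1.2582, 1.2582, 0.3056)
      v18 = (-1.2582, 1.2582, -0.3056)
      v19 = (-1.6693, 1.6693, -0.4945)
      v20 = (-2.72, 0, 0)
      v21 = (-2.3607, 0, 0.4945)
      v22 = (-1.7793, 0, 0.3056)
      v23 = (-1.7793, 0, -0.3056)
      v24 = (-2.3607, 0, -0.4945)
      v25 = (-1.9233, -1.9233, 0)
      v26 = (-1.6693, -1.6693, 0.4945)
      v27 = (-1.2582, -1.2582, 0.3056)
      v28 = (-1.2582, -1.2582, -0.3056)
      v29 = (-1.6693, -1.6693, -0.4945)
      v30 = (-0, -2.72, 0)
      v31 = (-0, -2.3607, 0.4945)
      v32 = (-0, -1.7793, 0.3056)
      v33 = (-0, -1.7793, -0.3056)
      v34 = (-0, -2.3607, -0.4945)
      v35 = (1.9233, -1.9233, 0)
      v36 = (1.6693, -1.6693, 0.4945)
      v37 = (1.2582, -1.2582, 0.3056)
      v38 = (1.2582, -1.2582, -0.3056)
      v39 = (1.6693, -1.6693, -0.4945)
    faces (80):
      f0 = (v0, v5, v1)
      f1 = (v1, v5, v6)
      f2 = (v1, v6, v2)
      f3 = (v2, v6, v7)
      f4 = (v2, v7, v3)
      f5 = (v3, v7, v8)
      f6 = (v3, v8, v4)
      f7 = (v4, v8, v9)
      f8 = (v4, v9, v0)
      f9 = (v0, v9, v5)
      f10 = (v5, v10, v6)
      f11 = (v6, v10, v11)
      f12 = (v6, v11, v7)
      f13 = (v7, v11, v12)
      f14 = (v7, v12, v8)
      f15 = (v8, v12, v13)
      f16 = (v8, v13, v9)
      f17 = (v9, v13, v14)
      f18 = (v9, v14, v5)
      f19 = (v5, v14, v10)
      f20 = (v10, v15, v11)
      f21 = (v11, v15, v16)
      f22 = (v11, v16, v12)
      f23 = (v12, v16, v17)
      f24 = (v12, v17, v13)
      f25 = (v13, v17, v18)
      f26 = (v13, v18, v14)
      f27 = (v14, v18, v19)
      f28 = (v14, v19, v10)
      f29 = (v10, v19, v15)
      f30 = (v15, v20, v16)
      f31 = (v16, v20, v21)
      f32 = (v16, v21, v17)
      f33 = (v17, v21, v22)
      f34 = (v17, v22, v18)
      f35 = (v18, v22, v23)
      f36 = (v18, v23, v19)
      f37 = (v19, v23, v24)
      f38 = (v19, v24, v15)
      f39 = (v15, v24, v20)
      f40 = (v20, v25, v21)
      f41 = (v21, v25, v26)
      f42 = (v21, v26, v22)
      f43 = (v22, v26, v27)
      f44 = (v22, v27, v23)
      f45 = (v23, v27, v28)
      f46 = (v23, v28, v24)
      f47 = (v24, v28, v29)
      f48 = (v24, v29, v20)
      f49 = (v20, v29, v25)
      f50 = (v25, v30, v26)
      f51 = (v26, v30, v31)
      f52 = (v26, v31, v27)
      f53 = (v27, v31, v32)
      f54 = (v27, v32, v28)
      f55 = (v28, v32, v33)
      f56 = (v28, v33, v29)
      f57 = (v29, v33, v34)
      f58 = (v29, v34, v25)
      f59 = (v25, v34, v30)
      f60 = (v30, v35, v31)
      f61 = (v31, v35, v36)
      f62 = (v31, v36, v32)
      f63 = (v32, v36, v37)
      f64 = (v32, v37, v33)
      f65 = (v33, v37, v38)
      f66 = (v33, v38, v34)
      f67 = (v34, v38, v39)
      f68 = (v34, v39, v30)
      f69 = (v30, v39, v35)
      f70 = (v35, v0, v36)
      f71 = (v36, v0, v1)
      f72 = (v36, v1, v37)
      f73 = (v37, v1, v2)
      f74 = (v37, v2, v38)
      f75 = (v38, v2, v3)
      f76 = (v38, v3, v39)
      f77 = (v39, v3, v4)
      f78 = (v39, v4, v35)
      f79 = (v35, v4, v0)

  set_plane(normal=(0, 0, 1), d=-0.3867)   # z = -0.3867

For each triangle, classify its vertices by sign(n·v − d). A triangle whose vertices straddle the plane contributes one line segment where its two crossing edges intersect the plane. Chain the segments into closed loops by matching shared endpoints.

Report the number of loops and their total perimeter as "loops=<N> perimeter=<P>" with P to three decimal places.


loops=2 perimeter=27.357

Straddling triangles (32 of 80):
  (v3,v8,v4) [++-] → (1.73153, 0.71802, -0.3867)–(2.02891, 0, -0.3867)  len=0.7772
  (v4,v8,v9) [-+-] → (1.73153, 0.71802, -0.3867)–(1.4347, 1.4347, -0.3867)  len=0.7757
  (v4,v9,v0) [--+] → (1.89835, 1.3054, -0.3867)–(2.43903, 0, -0.3867)  len=1.4129
  (v0,v9,v5) [+-+] → (1.89835, 1.3054, -0.3867)–(1.72467, 1.72467, -0.3867)  len=0.4538
  (v8,v13,v9) [++-] → (0.716677, 1.73207, -0.3867)–(1.4347, 1.4347, -0.3867)  len=0.7772
  (v9,v13,v14) [-+-] → (0.716677, 1.73207, -0.3867)–(0, 2.02891, -0.3867)  len=0.7757
  (v9,v14,v5) [--+] → (0.419276, 2.26535, -0.3867)–(1.72467, 1.72467, -0.3867)  len=1.4129
  (v5,v14,v10) [+-+] → (0.419276, 2.26535, -0.3867)–(0, 2.43903, -0.3867)  len=0.4538
  (v13,v18,v14) [++-] → (-0.71802, 1.73153, -0.3867)–(0, 2.02891, -0.3867)  len=0.7772
  (v14,v18,v19) [-+-] → (-0.71802, 1.73153, -0.3867)–(-1.4347, 1.4347, -0.3867)  len=0.7757
  (v14,v19,v10) [--+] → (-1.3054, 1.89835, -0.3867)–(0, 2.43903, -0.3867)  len=1.4129
  (v10,v19,v15) [+-+] → (-1.3054, 1.89835, -0.3867)–(-1.72467, 1.72467, -0.3867)  len=0.4538
  (v18,v23,v19) [++-] → (-1.73207, 0.716677, -0.3867)–(-1.4347, 1.4347, -0.3867)  len=0.7772
  (v19,v23,v24) [-+-] → (-1.73207, 0.716677, -0.3867)–(-2.02891, 0, -0.3867)  len=0.7757
  (v19,v24,v15) [--+] → (-2.26535, 0.419276, -0.3867)–(-1.72467, 1.72467, -0.3867)  len=1.4129
  (v15,v24,v20) [+-+] → (-2.26535, 0.419276, -0.3867)–(-2.43903, 0, -0.3867)  len=0.4538
  (v23,v28,v24) [++-] → (-1.73153, -0.71802, -0.3867)–(-2.02891, 0, -0.3867)  len=0.7772
  (v24,v28,v29) [-+-] → (-1.73153, -0.71802, -0.3867)–(-1.4347, -1.4347, -0.3867)  len=0.7757
  (v24,v29,v20) [--+] → (-1.89835, -1.3054, -0.3867)–(-2.43903, 0, -0.3867)  len=1.4129
  (v20,v29,v25) [+-+] → (-1.89835, -1.3054, -0.3867)–(-1.72467, -1.72467, -0.3867)  len=0.4538
  (v28,v33,v29) [++-] → (-0.716677, -1.73207, -0.3867)–(-1.4347, -1.4347, -0.3867)  len=0.7772
  (v29,v33,v34) [-+-] → (-0.716677, -1.73207, -0.3867)–(0, -2.02891, -0.3867)  len=0.7757
  (v29,v34,v25) [--+] → (-0.419276, -2.26535, -0.3867)–(-1.72467, -1.72467, -0.3867)  len=1.4129
  (v25,v34,v30) [+-+] → (-0.419276, -2.26535, -0.3867)–(0, -2.43903, -0.3867)  len=0.4538
  (v33,v38,v34) [++-] → (0.71802, -1.73153, -0.3867)–(0, -2.02891, -0.3867)  len=0.7772
  (v34,v38,v39) [-+-] → (0.71802, -1.73153, -0.3867)–(1.4347, -1.4347, -0.3867)  len=0.7757
  (v34,v39,v30) [--+] → (1.3054, -1.89835, -0.3867)–(0, -2.43903, -0.3867)  len=1.4129
  (v30,v39,v35) [+-+] → (1.3054, -1.89835, -0.3867)–(1.72467, -1.72467, -0.3867)  len=0.4538
  (v38,v3,v39) [++-] → (1.73207, -0.716677, -0.3867)–(1.4347, -1.4347, -0.3867)  len=0.7772
  (v39,v3,v4) [-+-] → (1.73207, -0.716677, -0.3867)–(2.02891, 0, -0.3867)  len=0.7757
  (v39,v4,v35) [--+] → (2.26535, -0.419276, -0.3867)–(1.72467, -1.72467, -0.3867)  len=1.4129
  (v35,v4,v0) [+-+] → (2.26535, -0.419276, -0.3867)–(2.43903, 0, -0.3867)  len=0.4538

Chained into 2 loop(s):
  loop 1: 16 segments, perimeter = 12.4231
  loop 2: 16 segments, perimeter = 14.9341
Total perimeter = 27.357


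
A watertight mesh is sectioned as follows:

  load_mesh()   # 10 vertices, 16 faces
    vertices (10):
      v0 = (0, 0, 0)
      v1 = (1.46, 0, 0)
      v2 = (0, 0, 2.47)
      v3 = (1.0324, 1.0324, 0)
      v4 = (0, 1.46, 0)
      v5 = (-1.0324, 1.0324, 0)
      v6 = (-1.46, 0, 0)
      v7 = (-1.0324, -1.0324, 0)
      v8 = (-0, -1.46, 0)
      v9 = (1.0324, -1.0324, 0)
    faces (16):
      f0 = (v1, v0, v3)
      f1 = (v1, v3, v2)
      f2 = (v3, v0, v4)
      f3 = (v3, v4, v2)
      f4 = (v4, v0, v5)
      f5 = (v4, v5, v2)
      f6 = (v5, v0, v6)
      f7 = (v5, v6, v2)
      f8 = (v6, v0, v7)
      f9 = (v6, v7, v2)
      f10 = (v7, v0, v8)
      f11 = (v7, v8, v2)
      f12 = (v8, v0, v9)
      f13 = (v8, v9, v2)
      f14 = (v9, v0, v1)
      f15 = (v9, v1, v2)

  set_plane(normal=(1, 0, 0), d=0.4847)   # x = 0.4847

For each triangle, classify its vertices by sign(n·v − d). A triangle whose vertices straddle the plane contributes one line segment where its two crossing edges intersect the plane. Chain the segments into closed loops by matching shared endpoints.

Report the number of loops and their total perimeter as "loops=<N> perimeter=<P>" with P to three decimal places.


Straddling triangles (8 of 16):
  (v1,v0,v3) [+-+] → (0.4847, 0, 0)–(0.4847, 0.4847, 0)  len=0.4847
  (v1,v3,v2) [++-] → (0.4847, 0.4847, 1.31036)–(0.4847, 0, 1.64999)  len=0.5918
  (v3,v0,v4) [+--] → (0.4847, 0.4847, 0)–(0.4847, 1.25925, 0)  len=0.7745
  (v3,v4,v2) [+--] → (0.4847, 1.25925, 0)–(0.4847, 0.4847, 1.31036)  len=1.5222
  (v8,v0,v9) [--+] → (0.4847, -0.4847, 0)–(0.4847, -1.25925, 0)  len=0.7745
  (v8,v9,v2) [-+-] → (0.4847, -1.25925, 0)–(0.4847, -0.4847, 1.31036)  len=1.5222
  (v9,v0,v1) [+-+] → (0.4847, -0.4847, 0)–(0.4847, 0, 0)  len=0.4847
  (v9,v1,v2) [++-] → (0.4847, 0, 1.64999)–(0.4847, -0.4847, 1.31036)  len=0.5918

Chained into 1 loop(s):
  loop 1: 8 segments, perimeter = 6.7465
Total perimeter = 6.747

loops=1 perimeter=6.747
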